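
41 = 41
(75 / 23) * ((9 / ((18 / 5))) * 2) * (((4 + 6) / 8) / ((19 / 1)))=1875 / 1748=1.07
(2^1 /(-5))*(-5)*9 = 18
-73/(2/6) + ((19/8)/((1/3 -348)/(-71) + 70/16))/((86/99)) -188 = -552595945/1358714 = -406.71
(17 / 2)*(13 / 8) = 221 / 16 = 13.81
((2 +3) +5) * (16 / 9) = 160 / 9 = 17.78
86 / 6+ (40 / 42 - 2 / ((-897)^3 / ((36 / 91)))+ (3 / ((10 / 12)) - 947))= -4837819200212 / 5212525305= -928.11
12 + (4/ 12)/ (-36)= 1295/ 108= 11.99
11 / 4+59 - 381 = -1277 / 4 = -319.25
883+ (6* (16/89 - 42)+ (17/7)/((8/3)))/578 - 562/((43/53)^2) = 153282582771/5326510448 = 28.78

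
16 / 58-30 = -862 / 29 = -29.72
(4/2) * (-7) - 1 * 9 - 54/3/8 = -101/4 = -25.25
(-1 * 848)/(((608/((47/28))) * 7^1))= -2491/7448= -0.33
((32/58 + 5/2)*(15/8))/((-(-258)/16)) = 885/2494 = 0.35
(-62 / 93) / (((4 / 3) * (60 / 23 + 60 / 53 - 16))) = 1219 / 29888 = 0.04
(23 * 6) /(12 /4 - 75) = -23 /12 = -1.92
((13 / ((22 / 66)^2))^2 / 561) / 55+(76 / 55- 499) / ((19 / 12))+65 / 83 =-313.06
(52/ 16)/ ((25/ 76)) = 247/ 25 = 9.88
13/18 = 0.72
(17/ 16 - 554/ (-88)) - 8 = -113/ 176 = -0.64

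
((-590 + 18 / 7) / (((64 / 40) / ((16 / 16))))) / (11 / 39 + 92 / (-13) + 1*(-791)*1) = 50115 / 108899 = 0.46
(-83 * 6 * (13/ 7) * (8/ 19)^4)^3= -18646525915369322840064/ 759167017239693223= -24561.82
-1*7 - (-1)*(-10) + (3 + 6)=-8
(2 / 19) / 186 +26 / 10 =22976 / 8835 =2.60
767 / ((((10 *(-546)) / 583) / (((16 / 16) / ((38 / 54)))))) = -309573 / 2660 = -116.38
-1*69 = -69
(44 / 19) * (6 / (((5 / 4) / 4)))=4224 / 95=44.46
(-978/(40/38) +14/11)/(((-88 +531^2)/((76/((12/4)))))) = -3878318/46509045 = -0.08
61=61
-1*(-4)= 4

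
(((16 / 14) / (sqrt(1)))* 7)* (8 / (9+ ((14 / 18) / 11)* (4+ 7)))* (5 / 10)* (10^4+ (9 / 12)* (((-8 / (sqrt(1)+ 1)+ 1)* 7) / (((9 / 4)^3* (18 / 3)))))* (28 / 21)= 3534464 / 81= 43635.36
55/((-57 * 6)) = -55/342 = -0.16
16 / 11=1.45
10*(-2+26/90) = -154/9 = -17.11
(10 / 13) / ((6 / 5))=25 / 39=0.64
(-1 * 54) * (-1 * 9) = 486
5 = 5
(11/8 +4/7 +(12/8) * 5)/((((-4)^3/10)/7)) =-2645/256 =-10.33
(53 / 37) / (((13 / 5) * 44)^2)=1325 / 12105808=0.00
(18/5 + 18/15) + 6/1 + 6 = 84/5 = 16.80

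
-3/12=-1/4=-0.25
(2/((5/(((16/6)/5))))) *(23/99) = 368/7425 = 0.05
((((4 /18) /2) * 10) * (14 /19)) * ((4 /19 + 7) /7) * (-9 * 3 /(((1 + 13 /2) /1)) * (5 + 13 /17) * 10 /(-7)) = 153440 /6137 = 25.00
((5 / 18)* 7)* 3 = 35 / 6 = 5.83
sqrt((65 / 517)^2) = 65 / 517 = 0.13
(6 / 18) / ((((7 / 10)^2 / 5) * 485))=100 / 14259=0.01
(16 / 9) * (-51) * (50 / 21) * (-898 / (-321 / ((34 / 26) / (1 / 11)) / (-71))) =162149345600 / 262899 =616774.30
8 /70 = 4 /35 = 0.11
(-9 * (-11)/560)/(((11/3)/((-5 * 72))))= -243/14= -17.36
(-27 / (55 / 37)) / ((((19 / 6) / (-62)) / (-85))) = -6317676 / 209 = -30228.11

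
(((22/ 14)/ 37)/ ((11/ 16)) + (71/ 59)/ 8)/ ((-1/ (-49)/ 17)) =176.76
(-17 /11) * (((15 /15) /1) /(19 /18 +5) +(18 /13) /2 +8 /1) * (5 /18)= -96985 /25506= -3.80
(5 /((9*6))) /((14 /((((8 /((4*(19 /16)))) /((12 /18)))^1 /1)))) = 20 /1197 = 0.02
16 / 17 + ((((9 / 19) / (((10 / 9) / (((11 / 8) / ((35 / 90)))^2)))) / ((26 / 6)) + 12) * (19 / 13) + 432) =10187235451 / 22524320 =452.28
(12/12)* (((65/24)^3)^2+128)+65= 112301764993/191102976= 587.65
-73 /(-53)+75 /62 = 8501 /3286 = 2.59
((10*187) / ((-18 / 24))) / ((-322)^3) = 935 / 12519843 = 0.00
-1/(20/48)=-12/5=-2.40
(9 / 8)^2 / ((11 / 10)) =405 / 352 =1.15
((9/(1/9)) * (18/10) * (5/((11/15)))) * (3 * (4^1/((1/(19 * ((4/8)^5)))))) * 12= 1869885/22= 84994.77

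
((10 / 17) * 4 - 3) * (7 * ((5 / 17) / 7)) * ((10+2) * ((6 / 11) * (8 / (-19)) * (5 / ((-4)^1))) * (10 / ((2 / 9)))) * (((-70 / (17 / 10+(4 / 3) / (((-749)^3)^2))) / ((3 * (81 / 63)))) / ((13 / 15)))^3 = 485648690525819361955979141344896709129299233087590438986750000000000 / 8807745303637495210463443648087593718900062959745220348766032117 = 55138.82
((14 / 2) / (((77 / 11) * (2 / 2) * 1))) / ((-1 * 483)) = -1 / 483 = -0.00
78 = 78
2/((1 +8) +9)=1/9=0.11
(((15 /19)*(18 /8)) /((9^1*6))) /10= 1 /304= 0.00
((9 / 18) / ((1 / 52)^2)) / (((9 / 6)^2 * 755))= 5408 / 6795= 0.80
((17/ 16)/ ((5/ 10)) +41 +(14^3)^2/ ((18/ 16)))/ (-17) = -481893409/ 1224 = -393703.77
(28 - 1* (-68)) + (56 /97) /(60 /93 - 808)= 58264750 /606929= 96.00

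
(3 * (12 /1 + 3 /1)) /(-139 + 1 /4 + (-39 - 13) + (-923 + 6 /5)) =-300 /7417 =-0.04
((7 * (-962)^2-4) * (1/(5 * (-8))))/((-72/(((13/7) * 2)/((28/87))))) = 101760217/3920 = 25959.24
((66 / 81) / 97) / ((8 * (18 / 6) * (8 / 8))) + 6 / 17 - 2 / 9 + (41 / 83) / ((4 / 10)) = 60575531 / 44344908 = 1.37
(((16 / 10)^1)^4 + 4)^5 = 12485422259490046976 / 95367431640625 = 130919.14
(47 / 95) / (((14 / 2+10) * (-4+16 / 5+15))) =47 / 22933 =0.00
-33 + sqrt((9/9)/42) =-33 + sqrt(42)/42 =-32.85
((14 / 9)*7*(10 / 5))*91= 17836 / 9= 1981.78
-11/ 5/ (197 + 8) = -11/ 1025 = -0.01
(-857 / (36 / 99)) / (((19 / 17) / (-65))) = 10416835 / 76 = 137063.62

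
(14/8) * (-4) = -7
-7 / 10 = -0.70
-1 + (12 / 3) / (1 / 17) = 67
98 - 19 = 79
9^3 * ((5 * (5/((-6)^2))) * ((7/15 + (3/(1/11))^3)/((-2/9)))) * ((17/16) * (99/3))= -183716372565/64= -2870568321.33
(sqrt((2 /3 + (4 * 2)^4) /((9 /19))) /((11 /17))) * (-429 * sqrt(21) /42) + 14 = -6713.36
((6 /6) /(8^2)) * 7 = 7 /64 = 0.11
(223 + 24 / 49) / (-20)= -10951 / 980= -11.17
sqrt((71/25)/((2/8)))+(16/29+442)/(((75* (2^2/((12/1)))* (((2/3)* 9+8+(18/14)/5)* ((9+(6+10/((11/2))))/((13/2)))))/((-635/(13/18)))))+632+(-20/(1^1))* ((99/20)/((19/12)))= 2* sqrt(71)/5+7505470394/50865565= 150.93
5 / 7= 0.71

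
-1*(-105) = 105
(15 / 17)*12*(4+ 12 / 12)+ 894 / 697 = 37794 / 697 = 54.22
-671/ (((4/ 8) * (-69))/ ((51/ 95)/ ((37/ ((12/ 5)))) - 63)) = -495024882/ 404225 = -1224.63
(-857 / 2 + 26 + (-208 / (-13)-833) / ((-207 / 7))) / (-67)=155197 / 27738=5.60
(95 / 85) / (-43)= -19 / 731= -0.03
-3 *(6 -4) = -6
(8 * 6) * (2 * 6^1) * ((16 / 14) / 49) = 4608 / 343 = 13.43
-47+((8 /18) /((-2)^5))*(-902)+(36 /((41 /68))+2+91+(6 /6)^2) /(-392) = -630382 /18081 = -34.86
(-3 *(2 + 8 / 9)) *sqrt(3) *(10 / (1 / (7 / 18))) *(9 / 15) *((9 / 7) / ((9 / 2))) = -52 *sqrt(3) / 9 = -10.01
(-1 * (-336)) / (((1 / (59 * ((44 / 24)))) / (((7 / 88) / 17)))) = 2891 / 17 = 170.06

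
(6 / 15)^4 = 16 / 625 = 0.03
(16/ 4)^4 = 256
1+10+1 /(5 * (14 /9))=779 /70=11.13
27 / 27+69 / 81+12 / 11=874 / 297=2.94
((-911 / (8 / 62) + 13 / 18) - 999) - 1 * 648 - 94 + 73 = -314191 / 36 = -8727.53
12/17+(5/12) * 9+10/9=5.57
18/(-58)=-0.31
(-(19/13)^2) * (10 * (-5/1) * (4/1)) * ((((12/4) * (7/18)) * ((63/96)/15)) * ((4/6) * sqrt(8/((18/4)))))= 88445/4563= 19.38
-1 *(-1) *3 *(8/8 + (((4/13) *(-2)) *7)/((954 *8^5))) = 50798585/16932864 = 3.00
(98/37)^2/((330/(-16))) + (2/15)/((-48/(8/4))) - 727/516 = -51127811/29139165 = -1.75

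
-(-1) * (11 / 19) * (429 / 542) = 4719 / 10298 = 0.46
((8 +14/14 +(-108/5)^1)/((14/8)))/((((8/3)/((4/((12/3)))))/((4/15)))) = -18/25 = -0.72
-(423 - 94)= -329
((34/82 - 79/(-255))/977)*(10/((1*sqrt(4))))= 7574/2042907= 0.00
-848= -848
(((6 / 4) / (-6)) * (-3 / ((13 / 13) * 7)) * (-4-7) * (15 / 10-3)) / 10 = 99 / 560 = 0.18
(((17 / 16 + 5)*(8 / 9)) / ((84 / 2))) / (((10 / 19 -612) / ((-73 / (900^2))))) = 134539 / 7114398480000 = 0.00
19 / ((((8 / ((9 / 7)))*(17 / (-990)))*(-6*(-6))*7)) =-9405 / 13328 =-0.71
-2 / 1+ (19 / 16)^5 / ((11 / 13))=9120615 / 11534336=0.79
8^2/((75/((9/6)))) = 32/25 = 1.28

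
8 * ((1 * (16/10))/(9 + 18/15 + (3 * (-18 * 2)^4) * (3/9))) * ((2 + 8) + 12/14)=4864/58786917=0.00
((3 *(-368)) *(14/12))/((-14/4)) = 368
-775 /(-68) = 775 /68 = 11.40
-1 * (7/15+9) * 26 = -3692/15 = -246.13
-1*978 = -978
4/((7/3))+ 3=33/7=4.71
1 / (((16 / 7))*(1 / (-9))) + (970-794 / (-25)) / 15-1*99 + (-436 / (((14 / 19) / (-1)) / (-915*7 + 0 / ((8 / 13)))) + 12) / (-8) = 947407193 / 2000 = 473703.60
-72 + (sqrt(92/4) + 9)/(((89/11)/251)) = 2761 * sqrt(23)/89 + 18441/89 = 355.98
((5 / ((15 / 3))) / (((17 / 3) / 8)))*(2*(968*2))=92928 / 17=5466.35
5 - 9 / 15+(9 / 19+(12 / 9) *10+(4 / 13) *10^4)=11467457 / 3705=3095.13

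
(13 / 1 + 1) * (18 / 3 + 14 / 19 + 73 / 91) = 26070 / 247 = 105.55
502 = 502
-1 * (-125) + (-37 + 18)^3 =-6734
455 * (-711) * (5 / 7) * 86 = -19872450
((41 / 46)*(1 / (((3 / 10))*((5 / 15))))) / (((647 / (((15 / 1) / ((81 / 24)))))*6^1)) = 4100 / 401787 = 0.01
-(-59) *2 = 118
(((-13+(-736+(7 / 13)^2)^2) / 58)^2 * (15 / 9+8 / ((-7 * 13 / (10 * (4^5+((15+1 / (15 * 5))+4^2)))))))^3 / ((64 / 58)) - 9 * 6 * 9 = -498125425640862375007888698000879038288084514889965324017490163298302285024 / 1048732277651652210342993479139948847064875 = -474978634925090131171061500000000.00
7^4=2401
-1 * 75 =-75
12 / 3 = 4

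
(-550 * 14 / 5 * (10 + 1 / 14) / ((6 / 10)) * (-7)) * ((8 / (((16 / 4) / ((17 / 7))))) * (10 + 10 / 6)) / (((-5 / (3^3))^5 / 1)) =-1177050407148 / 25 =-47082016285.92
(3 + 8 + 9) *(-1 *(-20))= 400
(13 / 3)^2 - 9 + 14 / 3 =130 / 9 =14.44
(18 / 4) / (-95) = -9 / 190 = -0.05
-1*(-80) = 80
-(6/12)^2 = -0.25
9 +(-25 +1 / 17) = -271 / 17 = -15.94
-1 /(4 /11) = -11 /4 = -2.75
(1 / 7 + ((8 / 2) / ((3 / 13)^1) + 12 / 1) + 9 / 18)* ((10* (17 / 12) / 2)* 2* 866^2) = 20064135335 / 63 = 318478338.65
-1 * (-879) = 879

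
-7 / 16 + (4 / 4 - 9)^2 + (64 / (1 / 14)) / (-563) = 558235 / 9008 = 61.97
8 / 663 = 0.01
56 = 56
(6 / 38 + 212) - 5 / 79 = 318354 / 1501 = 212.09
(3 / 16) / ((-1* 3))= -1 / 16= -0.06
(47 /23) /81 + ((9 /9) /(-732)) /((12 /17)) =42353 /1818288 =0.02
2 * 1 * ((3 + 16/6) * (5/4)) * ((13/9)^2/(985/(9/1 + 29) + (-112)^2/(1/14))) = 272935/1621877499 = 0.00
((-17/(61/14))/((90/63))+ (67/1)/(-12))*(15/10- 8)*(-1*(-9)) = 1186809/2440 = 486.40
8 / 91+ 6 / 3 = 190 / 91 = 2.09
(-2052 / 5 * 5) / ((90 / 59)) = -6726 / 5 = -1345.20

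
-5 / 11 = -0.45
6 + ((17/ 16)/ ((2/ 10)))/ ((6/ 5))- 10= 41/ 96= 0.43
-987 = -987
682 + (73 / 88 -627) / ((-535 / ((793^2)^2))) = 21790540055838063 / 47080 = 462840697872.52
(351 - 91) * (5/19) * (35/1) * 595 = 1424868.42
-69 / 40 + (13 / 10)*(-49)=-2617 / 40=-65.42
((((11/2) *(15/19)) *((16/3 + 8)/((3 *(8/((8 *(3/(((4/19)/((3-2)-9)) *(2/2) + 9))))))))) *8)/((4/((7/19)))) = 4.75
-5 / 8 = -0.62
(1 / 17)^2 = 1 / 289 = 0.00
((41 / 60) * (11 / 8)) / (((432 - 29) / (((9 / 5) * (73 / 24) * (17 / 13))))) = 559691 / 33529600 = 0.02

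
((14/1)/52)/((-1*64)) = -7/1664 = -0.00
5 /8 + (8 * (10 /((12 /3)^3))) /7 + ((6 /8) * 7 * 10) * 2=5925 /56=105.80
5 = 5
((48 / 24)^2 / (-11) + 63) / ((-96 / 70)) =-24115 / 528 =-45.67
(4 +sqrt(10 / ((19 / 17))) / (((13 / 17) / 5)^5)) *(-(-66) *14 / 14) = 264 +292845506250 *sqrt(3230) / 7054567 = 2359489.55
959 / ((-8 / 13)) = -12467 / 8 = -1558.38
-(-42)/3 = 14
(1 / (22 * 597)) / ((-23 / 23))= -1 / 13134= -0.00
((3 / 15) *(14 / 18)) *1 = 7 / 45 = 0.16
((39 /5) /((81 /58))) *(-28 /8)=-2639 /135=-19.55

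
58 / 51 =1.14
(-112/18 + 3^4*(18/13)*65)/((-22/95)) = -3113815/99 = -31452.68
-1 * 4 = -4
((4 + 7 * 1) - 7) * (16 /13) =64 /13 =4.92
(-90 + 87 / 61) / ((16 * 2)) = -5403 / 1952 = -2.77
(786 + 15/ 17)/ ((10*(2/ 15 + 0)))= 40131/ 68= 590.16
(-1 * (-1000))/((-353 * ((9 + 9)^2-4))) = -25/2824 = -0.01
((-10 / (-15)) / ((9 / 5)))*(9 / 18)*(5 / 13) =25 / 351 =0.07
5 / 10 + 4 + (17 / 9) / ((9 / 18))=149 / 18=8.28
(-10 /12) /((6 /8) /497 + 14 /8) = -2485 /5223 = -0.48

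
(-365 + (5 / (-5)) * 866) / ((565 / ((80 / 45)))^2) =-315136 / 25857225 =-0.01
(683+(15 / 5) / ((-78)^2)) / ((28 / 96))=395750 / 169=2341.72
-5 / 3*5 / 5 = -5 / 3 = -1.67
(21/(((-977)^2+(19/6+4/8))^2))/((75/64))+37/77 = 1896294748248541/3946343124571925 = 0.48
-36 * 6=-216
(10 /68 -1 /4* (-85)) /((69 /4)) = 485 /391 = 1.24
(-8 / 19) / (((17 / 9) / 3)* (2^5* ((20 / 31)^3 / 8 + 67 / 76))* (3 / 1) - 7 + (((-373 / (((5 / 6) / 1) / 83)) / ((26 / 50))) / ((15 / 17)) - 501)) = 13942188 / 2696114451557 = 0.00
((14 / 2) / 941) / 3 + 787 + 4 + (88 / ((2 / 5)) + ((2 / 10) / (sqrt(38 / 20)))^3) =2 * sqrt(190) / 9025 + 2854060 / 2823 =1011.01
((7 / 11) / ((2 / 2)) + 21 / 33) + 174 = 1928 / 11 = 175.27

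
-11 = -11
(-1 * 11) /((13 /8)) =-88 /13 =-6.77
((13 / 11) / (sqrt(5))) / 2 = 13 * sqrt(5) / 110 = 0.26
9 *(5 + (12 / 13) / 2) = 639 / 13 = 49.15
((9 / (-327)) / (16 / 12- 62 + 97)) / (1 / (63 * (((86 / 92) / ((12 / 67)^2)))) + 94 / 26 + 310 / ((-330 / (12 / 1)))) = 1738980243 / 17577306325867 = 0.00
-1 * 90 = -90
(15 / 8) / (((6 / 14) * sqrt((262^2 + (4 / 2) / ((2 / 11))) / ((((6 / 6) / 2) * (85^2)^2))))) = 50575 * sqrt(137310) / 219696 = 85.30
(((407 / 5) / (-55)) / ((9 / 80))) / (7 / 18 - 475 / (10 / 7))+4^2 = 239712 / 14945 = 16.04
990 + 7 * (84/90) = 14948/15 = 996.53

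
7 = 7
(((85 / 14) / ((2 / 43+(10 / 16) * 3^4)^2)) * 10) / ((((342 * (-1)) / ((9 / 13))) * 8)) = -3143300 / 525338946769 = -0.00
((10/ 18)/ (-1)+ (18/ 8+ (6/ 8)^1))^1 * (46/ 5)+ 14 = 1642/ 45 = 36.49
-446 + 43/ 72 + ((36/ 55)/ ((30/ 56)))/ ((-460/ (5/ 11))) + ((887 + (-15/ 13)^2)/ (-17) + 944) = 6423745734421/ 14392006200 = 446.34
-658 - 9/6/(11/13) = -659.77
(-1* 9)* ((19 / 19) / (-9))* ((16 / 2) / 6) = 4 / 3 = 1.33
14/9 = 1.56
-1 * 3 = -3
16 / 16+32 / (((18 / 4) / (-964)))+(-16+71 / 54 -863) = -417517 / 54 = -7731.80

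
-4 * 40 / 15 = -32 / 3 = -10.67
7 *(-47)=-329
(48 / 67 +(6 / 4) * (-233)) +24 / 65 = -3034689 / 8710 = -348.41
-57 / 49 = -1.16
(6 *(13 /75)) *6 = 156 /25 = 6.24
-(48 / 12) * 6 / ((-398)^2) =-6 / 39601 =-0.00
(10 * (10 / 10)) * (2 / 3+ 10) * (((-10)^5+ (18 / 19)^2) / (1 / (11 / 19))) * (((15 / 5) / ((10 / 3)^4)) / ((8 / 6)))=-96494433948 / 857375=-112546.36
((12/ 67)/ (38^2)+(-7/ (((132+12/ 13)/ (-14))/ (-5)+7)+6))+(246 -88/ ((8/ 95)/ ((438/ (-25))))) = 9088008275486/ 489665815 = 18559.61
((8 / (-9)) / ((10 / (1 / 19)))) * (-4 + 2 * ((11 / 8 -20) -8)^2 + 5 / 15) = -1429 / 216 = -6.62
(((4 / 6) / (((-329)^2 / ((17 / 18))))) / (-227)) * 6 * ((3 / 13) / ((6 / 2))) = -34 / 2874772719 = -0.00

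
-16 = -16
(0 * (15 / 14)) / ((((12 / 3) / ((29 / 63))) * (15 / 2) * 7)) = 0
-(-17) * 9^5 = 1003833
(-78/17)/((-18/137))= 1781/51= 34.92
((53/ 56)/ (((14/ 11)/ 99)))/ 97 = 57717/ 76048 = 0.76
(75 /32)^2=5625 /1024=5.49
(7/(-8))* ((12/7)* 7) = -21/2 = -10.50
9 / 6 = 3 / 2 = 1.50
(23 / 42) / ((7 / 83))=1909 / 294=6.49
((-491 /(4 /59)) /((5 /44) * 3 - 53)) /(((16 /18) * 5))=2867931 /92680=30.94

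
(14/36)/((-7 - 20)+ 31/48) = -56/3795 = -0.01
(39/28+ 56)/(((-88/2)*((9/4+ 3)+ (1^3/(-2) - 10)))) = 1607/6468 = 0.25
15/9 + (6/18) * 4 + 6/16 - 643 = -5117/8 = -639.62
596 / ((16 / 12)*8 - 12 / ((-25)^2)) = 279375 / 4991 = 55.98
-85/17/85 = -1/17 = -0.06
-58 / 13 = -4.46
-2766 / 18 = -461 / 3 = -153.67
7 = 7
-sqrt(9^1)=-3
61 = 61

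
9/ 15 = 3/ 5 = 0.60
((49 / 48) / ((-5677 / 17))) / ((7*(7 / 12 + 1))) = -17 / 61636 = -0.00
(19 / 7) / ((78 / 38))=361 / 273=1.32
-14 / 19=-0.74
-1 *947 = -947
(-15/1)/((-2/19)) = 142.50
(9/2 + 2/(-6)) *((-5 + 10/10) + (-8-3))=-125/2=-62.50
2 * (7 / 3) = 14 / 3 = 4.67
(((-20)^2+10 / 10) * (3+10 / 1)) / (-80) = -5213 / 80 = -65.16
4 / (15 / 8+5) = 32 / 55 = 0.58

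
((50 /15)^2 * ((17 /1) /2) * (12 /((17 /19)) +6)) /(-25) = -220 /3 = -73.33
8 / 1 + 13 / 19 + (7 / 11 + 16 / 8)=2366 / 209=11.32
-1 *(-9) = 9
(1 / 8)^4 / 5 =1 / 20480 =0.00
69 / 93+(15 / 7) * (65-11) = 116.46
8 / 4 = 2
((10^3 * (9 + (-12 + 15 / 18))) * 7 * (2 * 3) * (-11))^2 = 1002001000000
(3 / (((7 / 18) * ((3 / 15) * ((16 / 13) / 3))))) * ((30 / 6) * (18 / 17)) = 236925 / 476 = 497.74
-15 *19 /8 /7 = -285 /56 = -5.09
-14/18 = -7/9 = -0.78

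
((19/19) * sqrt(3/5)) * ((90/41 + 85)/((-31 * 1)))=-715 * sqrt(15)/1271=-2.18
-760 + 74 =-686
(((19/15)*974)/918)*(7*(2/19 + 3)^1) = 201131/6885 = 29.21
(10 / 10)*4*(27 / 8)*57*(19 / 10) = 1462.05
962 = 962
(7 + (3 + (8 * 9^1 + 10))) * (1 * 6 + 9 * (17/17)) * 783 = 1080540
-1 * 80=-80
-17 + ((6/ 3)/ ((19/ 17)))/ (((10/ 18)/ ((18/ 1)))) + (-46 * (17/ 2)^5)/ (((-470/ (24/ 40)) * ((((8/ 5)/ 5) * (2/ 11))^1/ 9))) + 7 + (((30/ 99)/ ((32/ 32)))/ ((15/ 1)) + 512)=91346241068323/ 226321920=403611.99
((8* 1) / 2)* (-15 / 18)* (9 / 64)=-15 / 32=-0.47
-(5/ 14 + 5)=-75/ 14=-5.36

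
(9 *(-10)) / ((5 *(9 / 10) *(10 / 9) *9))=-2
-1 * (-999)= 999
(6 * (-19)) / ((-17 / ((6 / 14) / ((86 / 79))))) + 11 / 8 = 164359 / 40936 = 4.02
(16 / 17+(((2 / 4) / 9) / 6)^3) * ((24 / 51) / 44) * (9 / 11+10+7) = 987615041 / 5506358616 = 0.18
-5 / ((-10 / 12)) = 6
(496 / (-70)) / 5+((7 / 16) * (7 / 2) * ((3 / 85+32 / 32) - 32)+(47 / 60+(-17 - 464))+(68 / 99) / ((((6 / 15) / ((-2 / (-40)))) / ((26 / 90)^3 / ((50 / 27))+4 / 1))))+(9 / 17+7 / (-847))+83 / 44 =-11509304099267 / 21868481250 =-526.30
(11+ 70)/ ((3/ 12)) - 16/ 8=322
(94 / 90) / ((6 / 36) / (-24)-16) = -752 / 11525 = -0.07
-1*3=-3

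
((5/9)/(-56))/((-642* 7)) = 5/2264976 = 0.00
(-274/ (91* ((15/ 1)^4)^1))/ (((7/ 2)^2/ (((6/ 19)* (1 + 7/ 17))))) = -17536/ 8101445625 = -0.00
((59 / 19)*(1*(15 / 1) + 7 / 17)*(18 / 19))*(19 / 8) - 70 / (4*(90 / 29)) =1186529 / 11628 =102.04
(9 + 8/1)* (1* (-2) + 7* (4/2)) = 204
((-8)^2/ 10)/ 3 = 32/ 15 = 2.13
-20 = -20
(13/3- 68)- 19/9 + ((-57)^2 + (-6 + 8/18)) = 9533/3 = 3177.67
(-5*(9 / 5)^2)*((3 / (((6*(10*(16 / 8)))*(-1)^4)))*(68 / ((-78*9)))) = 51 / 1300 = 0.04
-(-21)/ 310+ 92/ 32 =3649/ 1240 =2.94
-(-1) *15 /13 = 15 /13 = 1.15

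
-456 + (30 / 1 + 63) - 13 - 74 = -450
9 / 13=0.69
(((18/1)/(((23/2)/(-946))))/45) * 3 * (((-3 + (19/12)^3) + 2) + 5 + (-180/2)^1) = 2915099/360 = 8097.50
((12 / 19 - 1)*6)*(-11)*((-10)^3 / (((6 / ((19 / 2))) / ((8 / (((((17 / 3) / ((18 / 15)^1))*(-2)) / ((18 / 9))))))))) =1108800 / 17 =65223.53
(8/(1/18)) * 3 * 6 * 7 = 18144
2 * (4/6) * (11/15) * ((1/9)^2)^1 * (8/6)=0.02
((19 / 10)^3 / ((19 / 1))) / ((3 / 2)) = 361 / 1500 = 0.24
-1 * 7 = -7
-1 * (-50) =50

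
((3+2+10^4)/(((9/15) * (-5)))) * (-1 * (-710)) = -2367850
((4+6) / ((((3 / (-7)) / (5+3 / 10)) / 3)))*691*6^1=-1538166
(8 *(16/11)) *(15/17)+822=155634/187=832.27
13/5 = 2.60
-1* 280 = -280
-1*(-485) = 485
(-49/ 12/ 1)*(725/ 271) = -35525/ 3252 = -10.92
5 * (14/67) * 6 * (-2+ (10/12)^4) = -68845/7236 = -9.51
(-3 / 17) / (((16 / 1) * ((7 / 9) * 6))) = -9 / 3808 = -0.00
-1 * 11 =-11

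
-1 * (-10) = 10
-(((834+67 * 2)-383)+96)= -681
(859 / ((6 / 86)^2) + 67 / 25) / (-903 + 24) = -200.77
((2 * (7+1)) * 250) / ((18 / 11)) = 22000 / 9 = 2444.44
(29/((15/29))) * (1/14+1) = 841/14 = 60.07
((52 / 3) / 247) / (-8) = -1 / 114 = -0.01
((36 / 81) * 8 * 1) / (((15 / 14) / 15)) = 448 / 9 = 49.78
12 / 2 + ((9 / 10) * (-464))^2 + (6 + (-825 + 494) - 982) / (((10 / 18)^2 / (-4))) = 191334.48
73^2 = 5329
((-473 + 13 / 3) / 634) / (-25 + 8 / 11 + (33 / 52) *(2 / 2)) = 402116 / 12858471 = 0.03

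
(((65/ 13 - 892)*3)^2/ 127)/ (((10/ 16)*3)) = 18882456/ 635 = 29736.15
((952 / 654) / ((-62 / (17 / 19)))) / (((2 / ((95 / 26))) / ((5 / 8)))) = -50575 / 2108496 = -0.02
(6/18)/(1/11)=11/3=3.67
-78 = -78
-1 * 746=-746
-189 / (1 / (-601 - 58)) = 124551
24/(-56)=-3/7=-0.43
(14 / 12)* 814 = 2849 / 3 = 949.67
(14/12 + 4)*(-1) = -31/6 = -5.17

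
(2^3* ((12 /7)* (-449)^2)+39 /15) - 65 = 96766296 /35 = 2764751.31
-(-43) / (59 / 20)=860 / 59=14.58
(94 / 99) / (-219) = -94 / 21681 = -0.00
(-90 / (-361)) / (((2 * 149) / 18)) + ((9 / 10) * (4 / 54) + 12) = 9747959 / 806835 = 12.08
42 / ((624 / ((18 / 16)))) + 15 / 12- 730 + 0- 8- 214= -790961 / 832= -950.67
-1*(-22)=22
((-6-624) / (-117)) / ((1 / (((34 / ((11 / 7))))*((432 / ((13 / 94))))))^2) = 6538455238533120 / 265837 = 24595730611.36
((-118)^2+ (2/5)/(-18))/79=626579/3555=176.25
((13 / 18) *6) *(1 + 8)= 39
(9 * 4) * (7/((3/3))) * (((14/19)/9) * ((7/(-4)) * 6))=-4116/19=-216.63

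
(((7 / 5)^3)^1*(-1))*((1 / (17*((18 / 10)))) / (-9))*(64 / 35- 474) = -809774 / 172125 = -4.70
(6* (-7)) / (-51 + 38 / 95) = 210 / 253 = 0.83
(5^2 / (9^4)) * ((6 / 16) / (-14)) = -25 / 244944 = -0.00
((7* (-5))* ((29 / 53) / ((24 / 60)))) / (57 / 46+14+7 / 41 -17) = 4785725 / 158947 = 30.11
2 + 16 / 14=22 / 7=3.14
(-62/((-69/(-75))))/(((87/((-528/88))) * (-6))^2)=-1550/174087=-0.01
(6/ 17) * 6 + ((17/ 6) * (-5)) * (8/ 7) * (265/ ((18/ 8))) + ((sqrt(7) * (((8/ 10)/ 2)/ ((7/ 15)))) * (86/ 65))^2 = -25734771596/ 13574925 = -1895.76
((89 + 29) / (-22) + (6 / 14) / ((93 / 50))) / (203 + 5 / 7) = -0.03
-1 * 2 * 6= -12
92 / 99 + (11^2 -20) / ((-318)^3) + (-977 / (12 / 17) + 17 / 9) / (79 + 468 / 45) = -255299198095 / 17568677016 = -14.53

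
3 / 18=1 / 6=0.17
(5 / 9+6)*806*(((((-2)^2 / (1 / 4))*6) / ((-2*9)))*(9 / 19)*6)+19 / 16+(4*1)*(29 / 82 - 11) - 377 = -1003468479 / 12464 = -80509.35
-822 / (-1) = 822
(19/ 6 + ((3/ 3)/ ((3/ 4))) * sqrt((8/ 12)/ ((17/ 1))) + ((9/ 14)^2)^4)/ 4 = sqrt(102)/ 153 + 14149136195/ 17709468672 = 0.86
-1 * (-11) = 11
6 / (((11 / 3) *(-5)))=-18 / 55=-0.33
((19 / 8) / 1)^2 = 5.64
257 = 257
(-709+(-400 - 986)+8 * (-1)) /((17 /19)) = -39957 /17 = -2350.41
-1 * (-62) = 62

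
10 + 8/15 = 158/15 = 10.53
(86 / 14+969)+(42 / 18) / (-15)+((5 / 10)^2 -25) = 1197299 / 1260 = 950.24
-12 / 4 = -3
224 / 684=56 / 171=0.33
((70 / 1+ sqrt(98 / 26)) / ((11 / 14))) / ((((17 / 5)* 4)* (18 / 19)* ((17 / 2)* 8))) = 4655* sqrt(13) / 5951088+ 23275 / 228888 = 0.10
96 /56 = 12 /7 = 1.71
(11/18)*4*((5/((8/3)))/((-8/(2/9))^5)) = -55/725594112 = -0.00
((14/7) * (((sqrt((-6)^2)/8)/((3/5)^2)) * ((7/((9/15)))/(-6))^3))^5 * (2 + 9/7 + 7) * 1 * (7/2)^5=-3397135491780383288860321044921875/23316389970546096340992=-145697318327.23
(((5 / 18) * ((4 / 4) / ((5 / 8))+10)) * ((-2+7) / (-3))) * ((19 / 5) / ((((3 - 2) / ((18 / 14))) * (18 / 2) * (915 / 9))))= -551 / 19215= -0.03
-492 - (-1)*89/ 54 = -26479/ 54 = -490.35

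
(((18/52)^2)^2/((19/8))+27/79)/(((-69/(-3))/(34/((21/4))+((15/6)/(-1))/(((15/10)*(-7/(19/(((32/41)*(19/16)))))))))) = 4741682895/27608319284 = 0.17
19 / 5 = 3.80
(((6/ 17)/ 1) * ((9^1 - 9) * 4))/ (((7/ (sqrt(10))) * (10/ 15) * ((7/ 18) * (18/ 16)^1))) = 0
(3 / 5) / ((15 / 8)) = 0.32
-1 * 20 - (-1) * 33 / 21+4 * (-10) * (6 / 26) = -2517 / 91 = -27.66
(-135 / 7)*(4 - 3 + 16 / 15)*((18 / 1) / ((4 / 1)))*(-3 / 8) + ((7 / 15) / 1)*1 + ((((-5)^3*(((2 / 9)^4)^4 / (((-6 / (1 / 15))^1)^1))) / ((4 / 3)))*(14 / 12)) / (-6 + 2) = 632504352202020499417 / 9339221751813278640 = 67.73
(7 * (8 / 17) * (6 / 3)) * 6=672 / 17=39.53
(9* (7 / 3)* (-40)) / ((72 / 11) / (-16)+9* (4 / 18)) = -528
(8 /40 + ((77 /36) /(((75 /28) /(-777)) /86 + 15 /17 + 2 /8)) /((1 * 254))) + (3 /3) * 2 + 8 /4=288672521438 /68610066615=4.21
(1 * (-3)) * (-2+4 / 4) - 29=-26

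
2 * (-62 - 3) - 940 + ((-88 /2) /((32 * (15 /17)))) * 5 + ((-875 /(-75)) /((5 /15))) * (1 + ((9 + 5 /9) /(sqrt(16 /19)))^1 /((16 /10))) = -25027 /24 + 7525 * sqrt(19) /144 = -815.01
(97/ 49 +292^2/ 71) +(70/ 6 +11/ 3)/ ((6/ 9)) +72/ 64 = 34150031/ 27832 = 1227.01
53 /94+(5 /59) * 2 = 0.73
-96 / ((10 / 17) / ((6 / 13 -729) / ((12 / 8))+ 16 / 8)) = 5131008 / 65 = 78938.58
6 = 6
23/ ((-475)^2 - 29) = 0.00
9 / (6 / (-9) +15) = 27 / 43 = 0.63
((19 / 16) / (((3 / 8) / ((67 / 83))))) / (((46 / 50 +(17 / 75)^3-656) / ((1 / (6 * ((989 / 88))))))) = -656390625 / 11342656969847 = -0.00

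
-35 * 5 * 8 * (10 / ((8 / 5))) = -8750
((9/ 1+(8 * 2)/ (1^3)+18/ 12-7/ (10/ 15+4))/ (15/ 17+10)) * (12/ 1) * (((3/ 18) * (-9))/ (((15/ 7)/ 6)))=-4284/ 37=-115.78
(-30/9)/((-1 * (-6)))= -5/9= -0.56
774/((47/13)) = 10062/47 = 214.09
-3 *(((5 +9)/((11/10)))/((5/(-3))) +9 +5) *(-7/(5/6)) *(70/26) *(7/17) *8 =3457440/2431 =1422.23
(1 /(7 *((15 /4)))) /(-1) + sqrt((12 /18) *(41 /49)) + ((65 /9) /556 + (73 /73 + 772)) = sqrt(246) /21 + 135378823 /175140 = 773.72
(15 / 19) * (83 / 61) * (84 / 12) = 8715 / 1159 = 7.52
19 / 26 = 0.73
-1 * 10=-10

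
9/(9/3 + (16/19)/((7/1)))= 1197/415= 2.88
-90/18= -5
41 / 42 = 0.98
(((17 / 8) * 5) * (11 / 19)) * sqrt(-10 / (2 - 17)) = 935 * sqrt(6) / 456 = 5.02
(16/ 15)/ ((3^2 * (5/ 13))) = 208/ 675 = 0.31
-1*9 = -9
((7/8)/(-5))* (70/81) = -49/324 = -0.15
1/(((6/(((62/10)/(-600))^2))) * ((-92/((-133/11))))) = 127813/54648000000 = 0.00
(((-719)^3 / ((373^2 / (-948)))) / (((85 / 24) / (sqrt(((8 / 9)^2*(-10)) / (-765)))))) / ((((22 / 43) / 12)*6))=323237830585088*sqrt(34) / 6634366365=284094.08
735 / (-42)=-35 / 2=-17.50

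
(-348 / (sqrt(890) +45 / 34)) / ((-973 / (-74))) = 7880112 / 199818199 - 29769312* sqrt(890) / 999090995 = -0.85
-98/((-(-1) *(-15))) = 98/15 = 6.53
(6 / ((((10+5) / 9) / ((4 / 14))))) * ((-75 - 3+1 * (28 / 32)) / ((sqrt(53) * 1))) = -5553 * sqrt(53) / 3710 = -10.90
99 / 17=5.82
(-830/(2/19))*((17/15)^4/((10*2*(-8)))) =131712617/1620000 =81.30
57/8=7.12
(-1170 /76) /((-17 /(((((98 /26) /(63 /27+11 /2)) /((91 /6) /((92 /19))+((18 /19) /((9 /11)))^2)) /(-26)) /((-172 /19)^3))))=59483065635 /11777616688518928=0.00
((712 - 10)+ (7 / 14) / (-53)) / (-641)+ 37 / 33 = 58439 / 2242218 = 0.03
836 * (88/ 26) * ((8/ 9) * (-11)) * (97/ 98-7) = 953294144/ 5733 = 166281.90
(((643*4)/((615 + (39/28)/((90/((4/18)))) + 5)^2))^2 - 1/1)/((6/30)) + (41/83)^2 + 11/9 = -6609255089539846036131298319017/1870433566515725263305693407361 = -3.53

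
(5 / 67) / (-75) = -1 / 1005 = -0.00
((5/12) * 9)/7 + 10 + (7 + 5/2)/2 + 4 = 135/7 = 19.29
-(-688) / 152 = 86 / 19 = 4.53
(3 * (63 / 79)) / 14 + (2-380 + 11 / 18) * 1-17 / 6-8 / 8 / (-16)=-4322753 / 11376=-379.99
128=128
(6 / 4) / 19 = 3 / 38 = 0.08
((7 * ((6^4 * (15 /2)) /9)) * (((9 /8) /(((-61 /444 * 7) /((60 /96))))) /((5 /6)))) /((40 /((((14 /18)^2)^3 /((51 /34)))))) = -4353013 /177876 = -24.47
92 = 92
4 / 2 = 2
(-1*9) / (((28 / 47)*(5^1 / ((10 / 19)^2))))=-2115 / 2527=-0.84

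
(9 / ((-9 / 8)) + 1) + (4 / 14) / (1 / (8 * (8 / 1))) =11.29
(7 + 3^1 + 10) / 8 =5 / 2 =2.50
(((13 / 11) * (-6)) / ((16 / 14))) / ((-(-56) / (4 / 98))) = -39 / 8624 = -0.00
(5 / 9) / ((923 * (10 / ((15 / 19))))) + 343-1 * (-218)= 59029547 / 105222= 561.00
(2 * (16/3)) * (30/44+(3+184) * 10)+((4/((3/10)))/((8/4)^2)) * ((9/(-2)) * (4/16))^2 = 21075815/1056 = 19958.16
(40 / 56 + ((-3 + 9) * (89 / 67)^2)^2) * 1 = 15911800337 / 141057847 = 112.80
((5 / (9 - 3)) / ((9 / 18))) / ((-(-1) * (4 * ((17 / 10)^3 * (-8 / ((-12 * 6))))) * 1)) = 3750 / 4913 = 0.76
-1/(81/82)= -82/81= -1.01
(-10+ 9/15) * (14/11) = -658/55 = -11.96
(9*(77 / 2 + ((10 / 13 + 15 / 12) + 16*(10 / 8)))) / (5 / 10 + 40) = 1049 / 78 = 13.45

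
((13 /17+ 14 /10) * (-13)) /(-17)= 2392 /1445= 1.66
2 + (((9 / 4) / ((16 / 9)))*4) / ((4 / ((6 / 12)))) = 337 / 128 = 2.63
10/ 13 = 0.77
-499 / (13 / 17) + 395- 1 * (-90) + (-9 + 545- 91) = 3607 / 13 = 277.46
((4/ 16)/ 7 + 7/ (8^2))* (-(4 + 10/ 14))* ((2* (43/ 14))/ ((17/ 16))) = -92235/ 23324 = -3.95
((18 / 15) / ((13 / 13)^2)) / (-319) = -6 / 1595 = -0.00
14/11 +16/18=214/99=2.16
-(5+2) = -7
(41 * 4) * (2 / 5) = 328 / 5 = 65.60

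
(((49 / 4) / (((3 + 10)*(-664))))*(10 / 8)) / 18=-0.00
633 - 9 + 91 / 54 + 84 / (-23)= 772565 / 1242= 622.03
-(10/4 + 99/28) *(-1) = 169/28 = 6.04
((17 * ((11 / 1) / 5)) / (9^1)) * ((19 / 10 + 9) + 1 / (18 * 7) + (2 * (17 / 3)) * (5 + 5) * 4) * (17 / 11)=42262204 / 14175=2981.46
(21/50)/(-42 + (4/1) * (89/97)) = -2037/185900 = -0.01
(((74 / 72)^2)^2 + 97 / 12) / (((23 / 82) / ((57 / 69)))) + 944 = 431416333211 / 444258432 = 971.09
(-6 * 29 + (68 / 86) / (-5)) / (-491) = 37444 / 105565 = 0.35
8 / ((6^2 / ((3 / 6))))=0.11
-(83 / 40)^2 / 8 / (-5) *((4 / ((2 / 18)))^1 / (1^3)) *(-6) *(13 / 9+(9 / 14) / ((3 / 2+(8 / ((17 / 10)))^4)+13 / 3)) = -117029315810499 / 3481565290000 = -33.61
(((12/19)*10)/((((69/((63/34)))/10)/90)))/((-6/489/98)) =-9057258000/7429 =-1219175.93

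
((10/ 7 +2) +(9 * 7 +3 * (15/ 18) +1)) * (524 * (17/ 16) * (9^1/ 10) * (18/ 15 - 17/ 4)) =-1196947917/ 11200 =-106870.35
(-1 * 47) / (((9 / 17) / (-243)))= 21573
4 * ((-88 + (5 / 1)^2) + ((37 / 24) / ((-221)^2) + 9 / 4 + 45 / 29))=-2012345809 / 8498334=-236.79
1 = 1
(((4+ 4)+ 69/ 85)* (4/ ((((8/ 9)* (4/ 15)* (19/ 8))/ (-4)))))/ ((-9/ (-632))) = -5680416/ 323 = -17586.43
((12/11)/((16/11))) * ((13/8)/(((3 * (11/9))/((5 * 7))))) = 11.63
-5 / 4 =-1.25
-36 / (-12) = 3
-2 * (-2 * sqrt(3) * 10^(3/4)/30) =2 * 10^(3/4) * sqrt(3)/15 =1.30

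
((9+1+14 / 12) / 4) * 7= 469 / 24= 19.54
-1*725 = -725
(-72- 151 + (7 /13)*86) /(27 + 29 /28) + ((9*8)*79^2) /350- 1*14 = 451312206 /357175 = 1263.56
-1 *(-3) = 3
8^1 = 8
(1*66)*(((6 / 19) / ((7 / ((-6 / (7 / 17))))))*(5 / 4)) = -50490 / 931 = -54.23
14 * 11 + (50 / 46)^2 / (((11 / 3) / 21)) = 935501 / 5819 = 160.77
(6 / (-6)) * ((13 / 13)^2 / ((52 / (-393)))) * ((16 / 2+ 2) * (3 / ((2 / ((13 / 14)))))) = 5895 / 56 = 105.27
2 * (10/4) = 5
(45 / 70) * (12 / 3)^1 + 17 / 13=353 / 91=3.88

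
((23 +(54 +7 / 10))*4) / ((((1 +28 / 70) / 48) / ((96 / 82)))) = 511488 / 41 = 12475.32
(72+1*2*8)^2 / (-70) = -3872 / 35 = -110.63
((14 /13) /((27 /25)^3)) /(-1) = -218750 /255879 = -0.85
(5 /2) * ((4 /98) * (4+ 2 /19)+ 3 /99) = 30395 /61446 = 0.49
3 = 3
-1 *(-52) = 52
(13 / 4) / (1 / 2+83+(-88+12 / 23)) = -299 / 366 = -0.82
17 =17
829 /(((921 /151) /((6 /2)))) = 125179 /307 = 407.75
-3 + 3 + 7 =7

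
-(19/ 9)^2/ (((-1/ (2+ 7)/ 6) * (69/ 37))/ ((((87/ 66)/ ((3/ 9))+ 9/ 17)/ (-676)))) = -574351/ 670956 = -0.86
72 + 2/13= 938/13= 72.15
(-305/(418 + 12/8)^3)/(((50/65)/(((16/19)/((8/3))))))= -19032/11221204661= -0.00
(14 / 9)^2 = 2.42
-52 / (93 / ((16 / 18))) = -416 / 837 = -0.50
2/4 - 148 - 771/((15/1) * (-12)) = -8593/60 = -143.22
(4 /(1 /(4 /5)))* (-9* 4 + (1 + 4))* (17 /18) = -4216 /45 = -93.69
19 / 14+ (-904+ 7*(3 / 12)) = -25225 / 28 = -900.89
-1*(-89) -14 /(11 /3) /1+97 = 2004 /11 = 182.18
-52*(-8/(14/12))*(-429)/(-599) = 1070784/4193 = 255.37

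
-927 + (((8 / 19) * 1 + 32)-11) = -17206 / 19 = -905.58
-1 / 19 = -0.05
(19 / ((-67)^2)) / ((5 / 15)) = 57 / 4489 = 0.01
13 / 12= 1.08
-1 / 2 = -0.50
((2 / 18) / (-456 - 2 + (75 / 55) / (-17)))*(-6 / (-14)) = -187 / 1798881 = -0.00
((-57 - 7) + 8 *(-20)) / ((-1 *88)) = 28 / 11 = 2.55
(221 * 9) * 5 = 9945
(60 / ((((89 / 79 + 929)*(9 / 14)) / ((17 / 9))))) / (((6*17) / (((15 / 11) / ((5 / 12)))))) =1106 / 181863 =0.01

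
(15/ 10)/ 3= 1/ 2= 0.50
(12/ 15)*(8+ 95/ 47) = 8.02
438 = 438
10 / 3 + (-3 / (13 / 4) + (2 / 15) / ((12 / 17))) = 3041 / 1170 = 2.60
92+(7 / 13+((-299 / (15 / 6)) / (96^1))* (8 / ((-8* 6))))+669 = 14259887 / 18720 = 761.75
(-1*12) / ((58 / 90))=-540 / 29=-18.62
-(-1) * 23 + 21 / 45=352 / 15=23.47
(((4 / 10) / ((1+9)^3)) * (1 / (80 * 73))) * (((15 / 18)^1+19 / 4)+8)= 0.00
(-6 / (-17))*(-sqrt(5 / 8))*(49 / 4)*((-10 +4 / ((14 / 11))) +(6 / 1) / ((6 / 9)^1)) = -315*sqrt(10) / 136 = -7.32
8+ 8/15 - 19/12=139/20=6.95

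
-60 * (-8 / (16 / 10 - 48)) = -300 / 29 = -10.34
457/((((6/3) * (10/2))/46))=10511/5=2102.20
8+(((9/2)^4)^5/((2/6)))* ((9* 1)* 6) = 984770902183615427185/524288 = 1878301433913451.06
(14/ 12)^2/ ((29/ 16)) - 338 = -88022/ 261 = -337.25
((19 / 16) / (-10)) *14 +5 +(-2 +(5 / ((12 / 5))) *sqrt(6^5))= 107 / 80 +75 *sqrt(6)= 185.05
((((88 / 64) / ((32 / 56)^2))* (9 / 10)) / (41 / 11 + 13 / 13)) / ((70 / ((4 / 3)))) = 2541 / 166400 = 0.02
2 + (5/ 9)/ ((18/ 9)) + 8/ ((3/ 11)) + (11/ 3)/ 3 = 197/ 6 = 32.83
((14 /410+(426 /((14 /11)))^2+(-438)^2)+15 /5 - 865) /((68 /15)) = 66841.70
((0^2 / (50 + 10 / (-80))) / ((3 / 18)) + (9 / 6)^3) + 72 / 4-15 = 51 / 8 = 6.38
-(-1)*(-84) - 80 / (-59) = -4876 / 59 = -82.64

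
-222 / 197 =-1.13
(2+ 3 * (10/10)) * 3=15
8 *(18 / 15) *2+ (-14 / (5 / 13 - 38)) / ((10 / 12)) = 19.65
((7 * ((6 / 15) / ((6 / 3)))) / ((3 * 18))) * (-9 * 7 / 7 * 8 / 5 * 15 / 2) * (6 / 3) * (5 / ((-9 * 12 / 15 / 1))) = 35 / 9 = 3.89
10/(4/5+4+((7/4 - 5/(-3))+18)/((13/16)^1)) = 975/3038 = 0.32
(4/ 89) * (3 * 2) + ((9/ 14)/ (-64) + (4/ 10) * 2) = 422491/ 398720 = 1.06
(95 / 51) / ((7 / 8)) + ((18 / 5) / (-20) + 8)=177587 / 17850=9.95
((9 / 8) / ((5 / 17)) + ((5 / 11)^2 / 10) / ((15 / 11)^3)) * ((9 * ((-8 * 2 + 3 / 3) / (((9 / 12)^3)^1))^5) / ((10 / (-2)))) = 69454318796800 / 177147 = 392071662.50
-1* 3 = -3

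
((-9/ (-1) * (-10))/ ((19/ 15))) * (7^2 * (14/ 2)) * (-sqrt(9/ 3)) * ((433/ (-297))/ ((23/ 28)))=-207926600 * sqrt(3)/ 4807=-74919.79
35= 35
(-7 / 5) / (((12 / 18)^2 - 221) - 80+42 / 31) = 1953 / 417385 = 0.00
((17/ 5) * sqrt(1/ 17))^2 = 17/ 25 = 0.68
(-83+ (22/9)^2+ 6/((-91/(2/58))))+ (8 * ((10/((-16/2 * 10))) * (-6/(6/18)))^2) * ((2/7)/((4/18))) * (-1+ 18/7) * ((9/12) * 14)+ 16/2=790.15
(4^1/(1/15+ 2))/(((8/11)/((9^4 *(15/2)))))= 16238475/124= 130955.44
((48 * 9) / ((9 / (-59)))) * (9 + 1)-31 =-28351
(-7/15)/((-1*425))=7/6375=0.00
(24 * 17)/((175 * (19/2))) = 816/3325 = 0.25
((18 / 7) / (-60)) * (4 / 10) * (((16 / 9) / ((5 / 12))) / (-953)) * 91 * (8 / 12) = 1664 / 357375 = 0.00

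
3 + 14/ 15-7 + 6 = 44/ 15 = 2.93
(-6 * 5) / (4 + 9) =-30 / 13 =-2.31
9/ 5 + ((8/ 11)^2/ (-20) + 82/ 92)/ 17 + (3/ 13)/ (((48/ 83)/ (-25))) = -399782257/ 49203440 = -8.13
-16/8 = -2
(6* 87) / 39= 174 / 13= 13.38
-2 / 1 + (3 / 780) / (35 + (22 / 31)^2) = -17740919 / 8870940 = -2.00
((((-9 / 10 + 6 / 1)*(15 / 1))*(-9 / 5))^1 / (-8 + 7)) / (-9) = -15.30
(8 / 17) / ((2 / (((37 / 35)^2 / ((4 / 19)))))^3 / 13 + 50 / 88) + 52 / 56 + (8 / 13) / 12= 96364398504441265801 / 53472354645693861150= 1.80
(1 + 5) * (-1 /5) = -6 /5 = -1.20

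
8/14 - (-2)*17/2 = 123/7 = 17.57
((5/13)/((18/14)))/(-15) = -7/351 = -0.02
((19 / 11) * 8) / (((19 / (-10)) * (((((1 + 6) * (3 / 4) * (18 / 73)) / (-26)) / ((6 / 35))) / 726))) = 2672384 / 147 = 18179.48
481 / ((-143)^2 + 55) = 481 / 20504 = 0.02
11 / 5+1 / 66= 2.22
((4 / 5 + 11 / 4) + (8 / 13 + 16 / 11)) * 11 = 16073 / 260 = 61.82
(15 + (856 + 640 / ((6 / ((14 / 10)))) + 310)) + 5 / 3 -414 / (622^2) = 257664537 / 193442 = 1332.00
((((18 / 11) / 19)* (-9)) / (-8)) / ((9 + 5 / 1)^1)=0.01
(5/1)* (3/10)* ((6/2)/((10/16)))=36/5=7.20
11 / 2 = 5.50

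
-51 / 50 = -1.02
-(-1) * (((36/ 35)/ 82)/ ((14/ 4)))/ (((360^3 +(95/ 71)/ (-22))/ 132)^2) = 0.00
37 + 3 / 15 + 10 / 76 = 7093 / 190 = 37.33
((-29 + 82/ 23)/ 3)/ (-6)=1.41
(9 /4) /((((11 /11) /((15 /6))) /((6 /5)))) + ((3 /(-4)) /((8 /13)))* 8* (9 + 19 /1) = -1065 /4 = -266.25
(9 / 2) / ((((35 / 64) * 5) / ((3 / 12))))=72 / 175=0.41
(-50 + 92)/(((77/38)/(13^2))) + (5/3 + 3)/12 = 693653/198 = 3503.30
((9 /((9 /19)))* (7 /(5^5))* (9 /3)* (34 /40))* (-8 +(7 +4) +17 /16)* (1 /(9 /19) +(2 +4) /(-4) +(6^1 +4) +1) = 6143137 /1200000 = 5.12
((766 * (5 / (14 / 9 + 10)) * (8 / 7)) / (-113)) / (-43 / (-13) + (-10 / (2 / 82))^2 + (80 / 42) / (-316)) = -8169390 / 409679681491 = -0.00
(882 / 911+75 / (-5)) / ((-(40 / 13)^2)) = 2160327 / 1457600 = 1.48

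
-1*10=-10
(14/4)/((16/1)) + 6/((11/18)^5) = 363924413/5153632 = 70.62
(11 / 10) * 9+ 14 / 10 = 113 / 10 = 11.30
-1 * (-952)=952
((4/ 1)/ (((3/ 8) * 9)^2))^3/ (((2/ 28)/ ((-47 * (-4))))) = 44157632512/ 387420489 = 113.98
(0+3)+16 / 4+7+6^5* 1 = 7790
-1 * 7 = -7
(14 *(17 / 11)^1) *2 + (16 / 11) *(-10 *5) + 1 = -313 / 11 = -28.45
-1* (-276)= 276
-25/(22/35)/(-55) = 175/242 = 0.72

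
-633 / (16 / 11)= -6963 / 16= -435.19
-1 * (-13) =13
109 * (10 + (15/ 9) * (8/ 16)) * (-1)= -7085/ 6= -1180.83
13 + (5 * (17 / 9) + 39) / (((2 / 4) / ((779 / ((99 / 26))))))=17673071 / 891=19835.10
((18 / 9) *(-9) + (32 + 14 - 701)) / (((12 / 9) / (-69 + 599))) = -535035 / 2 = -267517.50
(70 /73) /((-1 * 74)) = -0.01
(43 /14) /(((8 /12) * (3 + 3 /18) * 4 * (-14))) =-387 /14896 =-0.03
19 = 19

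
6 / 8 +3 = 15 / 4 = 3.75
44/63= 0.70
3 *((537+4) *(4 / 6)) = 1082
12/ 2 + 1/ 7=43/ 7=6.14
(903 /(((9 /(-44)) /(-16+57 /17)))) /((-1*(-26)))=1423730 /663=2147.41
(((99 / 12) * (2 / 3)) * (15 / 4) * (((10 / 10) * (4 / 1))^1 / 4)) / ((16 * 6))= 55 / 256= 0.21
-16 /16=-1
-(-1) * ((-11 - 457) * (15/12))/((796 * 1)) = -585/796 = -0.73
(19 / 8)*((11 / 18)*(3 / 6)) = 209 / 288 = 0.73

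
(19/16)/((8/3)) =57/128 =0.45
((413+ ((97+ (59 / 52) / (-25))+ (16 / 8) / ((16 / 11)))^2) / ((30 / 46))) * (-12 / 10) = -1567504777927 / 84500000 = -18550.35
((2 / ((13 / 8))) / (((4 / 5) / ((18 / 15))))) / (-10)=-0.18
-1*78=-78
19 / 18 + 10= 199 / 18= 11.06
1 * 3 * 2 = 6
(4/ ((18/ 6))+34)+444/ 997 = 107014/ 2991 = 35.78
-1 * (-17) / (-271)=-17 / 271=-0.06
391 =391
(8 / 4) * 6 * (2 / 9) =8 / 3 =2.67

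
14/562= 7/281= 0.02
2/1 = 2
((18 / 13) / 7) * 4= 72 / 91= 0.79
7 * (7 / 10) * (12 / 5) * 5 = 294 / 5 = 58.80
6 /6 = 1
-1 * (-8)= 8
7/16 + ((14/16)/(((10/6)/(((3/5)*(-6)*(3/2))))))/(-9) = 301/400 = 0.75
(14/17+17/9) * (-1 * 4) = -1660/153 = -10.85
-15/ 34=-0.44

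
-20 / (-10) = 2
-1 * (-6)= 6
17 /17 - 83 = -82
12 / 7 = 1.71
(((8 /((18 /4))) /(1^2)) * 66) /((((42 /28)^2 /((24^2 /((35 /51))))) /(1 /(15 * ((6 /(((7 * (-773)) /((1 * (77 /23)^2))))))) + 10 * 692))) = 36703214022656 /121275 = 302644518.84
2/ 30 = 1/ 15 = 0.07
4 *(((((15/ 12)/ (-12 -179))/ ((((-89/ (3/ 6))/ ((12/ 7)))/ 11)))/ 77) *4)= 120/ 832951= 0.00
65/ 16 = 4.06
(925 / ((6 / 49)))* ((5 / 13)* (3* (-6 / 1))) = -679875 / 13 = -52298.08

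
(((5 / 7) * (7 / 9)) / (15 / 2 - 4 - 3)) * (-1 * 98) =-980 / 9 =-108.89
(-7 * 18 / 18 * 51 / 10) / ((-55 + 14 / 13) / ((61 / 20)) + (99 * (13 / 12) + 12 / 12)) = -188734 / 478815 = -0.39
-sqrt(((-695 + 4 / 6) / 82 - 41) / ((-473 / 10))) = -sqrt(1914495) / 1353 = -1.02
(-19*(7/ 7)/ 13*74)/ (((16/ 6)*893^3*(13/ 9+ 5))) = -0.00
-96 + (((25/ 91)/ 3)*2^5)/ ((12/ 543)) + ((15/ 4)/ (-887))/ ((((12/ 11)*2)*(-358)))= 101533443239/ 2774081856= 36.60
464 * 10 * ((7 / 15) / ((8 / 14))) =11368 / 3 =3789.33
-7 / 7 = -1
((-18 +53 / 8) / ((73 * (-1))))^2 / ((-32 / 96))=-24843 / 341056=-0.07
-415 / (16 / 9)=-3735 / 16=-233.44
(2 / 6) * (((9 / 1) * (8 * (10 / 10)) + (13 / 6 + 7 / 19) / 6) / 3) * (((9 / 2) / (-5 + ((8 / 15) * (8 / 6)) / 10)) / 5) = -247685 / 168568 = -1.47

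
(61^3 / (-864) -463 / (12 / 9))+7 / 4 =-525493 / 864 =-608.21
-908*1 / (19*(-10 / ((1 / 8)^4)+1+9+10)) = 227 / 194465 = 0.00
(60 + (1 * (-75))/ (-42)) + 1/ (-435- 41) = 29409/ 476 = 61.78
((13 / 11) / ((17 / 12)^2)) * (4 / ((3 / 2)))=4992 / 3179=1.57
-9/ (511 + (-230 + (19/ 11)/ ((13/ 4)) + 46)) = -1287/ 46837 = -0.03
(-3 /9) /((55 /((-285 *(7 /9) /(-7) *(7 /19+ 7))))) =-140 /99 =-1.41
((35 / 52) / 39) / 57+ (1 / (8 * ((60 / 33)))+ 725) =3352603289 / 4623840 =725.07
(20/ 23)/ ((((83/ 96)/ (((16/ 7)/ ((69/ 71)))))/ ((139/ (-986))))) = -50529280/ 151523057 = -0.33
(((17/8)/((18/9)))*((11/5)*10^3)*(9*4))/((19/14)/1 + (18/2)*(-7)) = -1178100/863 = -1365.12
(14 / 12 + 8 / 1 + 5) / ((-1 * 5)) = -17 / 6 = -2.83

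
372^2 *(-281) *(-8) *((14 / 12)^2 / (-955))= -423424288 / 955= -443376.22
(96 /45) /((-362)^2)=8 /491415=0.00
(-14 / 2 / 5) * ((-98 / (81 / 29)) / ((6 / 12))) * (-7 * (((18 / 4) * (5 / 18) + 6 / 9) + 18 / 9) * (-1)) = 3272563 / 1215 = 2693.47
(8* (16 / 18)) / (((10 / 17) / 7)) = 3808 / 45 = 84.62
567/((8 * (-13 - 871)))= -567/7072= -0.08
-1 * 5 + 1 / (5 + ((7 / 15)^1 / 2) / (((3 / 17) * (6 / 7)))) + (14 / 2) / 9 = -129394 / 31797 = -4.07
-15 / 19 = -0.79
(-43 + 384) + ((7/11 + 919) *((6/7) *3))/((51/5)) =749849/1309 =572.84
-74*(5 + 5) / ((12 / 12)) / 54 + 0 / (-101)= -370 / 27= -13.70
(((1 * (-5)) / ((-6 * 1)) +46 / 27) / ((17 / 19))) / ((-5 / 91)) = -236873 / 4590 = -51.61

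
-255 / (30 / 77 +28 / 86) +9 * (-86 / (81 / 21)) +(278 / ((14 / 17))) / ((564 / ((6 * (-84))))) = -858.87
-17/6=-2.83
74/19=3.89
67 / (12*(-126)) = -0.04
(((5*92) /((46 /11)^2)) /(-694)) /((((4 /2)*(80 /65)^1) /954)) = -14.69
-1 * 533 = -533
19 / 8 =2.38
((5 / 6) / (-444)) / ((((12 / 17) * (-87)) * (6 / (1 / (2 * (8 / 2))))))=85 / 133498368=0.00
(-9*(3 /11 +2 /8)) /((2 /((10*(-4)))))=1035 /11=94.09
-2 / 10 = -1 / 5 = -0.20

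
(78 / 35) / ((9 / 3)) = 26 / 35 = 0.74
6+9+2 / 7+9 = 170 / 7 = 24.29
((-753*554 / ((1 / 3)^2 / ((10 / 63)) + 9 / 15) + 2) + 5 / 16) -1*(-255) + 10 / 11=-733614309 / 2288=-320635.62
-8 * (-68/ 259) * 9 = 4896/ 259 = 18.90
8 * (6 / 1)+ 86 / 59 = 2918 / 59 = 49.46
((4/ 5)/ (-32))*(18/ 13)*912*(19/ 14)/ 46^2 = -9747/ 481390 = -0.02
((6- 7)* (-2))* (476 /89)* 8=7616 /89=85.57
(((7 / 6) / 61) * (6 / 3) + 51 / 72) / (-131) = -1093 / 191784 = -0.01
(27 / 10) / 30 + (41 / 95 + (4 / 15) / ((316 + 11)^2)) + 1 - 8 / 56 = 5882281859 / 4266467100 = 1.38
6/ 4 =3/ 2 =1.50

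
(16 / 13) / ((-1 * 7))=-16 / 91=-0.18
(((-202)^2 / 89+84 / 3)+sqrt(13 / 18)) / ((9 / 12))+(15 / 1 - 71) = 2 * sqrt(26) / 9+52744 / 89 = 593.76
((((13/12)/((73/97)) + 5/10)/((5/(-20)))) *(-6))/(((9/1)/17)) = 57766/657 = 87.92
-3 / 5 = -0.60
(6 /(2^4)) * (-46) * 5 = -86.25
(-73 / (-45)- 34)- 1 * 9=-1862 / 45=-41.38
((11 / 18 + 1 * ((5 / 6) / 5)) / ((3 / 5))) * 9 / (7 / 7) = 35 / 3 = 11.67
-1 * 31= -31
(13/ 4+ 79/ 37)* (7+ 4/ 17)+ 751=1987547/ 2516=789.96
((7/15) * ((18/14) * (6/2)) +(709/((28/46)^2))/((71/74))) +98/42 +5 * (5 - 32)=194500301/104370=1863.57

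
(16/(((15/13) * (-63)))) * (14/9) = -416/1215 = -0.34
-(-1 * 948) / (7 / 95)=90060 / 7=12865.71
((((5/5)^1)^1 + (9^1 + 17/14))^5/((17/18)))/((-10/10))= -858500933013/4571504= -187793.98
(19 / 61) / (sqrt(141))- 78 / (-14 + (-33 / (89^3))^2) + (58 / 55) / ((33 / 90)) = 19 * sqrt(141) / 8601 + 7111802273272938 / 841886306756165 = 8.47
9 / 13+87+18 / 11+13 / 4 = 52955 / 572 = 92.58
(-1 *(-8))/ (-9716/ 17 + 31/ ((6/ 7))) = -0.01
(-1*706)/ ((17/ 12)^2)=-101664/ 289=-351.78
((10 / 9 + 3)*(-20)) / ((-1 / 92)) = 68080 / 9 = 7564.44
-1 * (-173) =173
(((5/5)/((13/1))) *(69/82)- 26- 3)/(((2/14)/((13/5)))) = -43183/82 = -526.62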